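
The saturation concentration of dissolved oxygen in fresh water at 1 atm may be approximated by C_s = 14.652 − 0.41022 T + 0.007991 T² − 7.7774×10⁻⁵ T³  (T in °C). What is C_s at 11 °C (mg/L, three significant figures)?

C_s = 14.652 − 0.41022×11 + 0.007991×11² − 7.7774×10⁻⁵×11³ = 11.00 mg/L.

C_s ≈ 11.0 mg/L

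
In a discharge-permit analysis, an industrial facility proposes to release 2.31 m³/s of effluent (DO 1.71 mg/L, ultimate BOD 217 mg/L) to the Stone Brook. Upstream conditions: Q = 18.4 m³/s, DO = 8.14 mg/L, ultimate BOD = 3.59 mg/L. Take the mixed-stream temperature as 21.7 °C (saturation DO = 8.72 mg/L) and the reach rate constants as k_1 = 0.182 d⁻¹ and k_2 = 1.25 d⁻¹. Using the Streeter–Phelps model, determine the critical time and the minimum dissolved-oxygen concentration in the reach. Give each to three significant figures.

t_c ≈ 1.50 d; minimum DO ≈ 5.68 mg/L

Mixed DO = (18.4×8.14 + 2.31×1.71)/(18.4+2.31) = 153.7/20.71 = 7.423 mg/L.
Mixed L₀ = (18.4×3.59 + 2.31×217)/(20.71) = 567.3/20.71 = 27.39 mg/L.
Initial deficit D₀ = C_s − DO₀ = 8.72 − 7.423 = 1.297 mg/L.
t_c = (1/1.068) ln[(1.25/0.182)(1 − 1.297×1.068/(0.182×27.39))] = 0.9363 × ln(4.960) = 1.499 d.
D_c = (0.182/1.25) × 27.39 × e^(−0.182×1.499) = 0.1456 × 27.39 × 0.7612 = 3.036 mg/L.
Minimum DO = 8.72 − 3.036 = 5.684 mg/L.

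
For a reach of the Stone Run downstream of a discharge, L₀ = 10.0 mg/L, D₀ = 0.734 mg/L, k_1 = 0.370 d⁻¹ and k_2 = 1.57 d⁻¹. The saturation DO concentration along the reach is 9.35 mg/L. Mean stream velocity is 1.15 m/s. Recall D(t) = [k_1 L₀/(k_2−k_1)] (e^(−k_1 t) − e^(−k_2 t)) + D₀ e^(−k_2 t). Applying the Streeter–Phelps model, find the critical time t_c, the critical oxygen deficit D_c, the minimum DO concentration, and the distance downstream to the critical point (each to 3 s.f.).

At the critical point dD/dt = 0, so k_1 L₀ e^(−k_1 t) = k_2 D. Substituting D(t) from the Streeter–Phelps equation and solving for t gives
t_c = ln[(k_2/k_1)(1 − D₀(k_2−k_1)/(k_1 L₀))] / (k_2−k_1).
Here k_2−k_1 = 1.200 d⁻¹ and 1 − D₀(k_2−k_1)/(k_1 L₀) = 1 − 0.734×1.200/(0.370×10.0) = 0.7619, so
t_c = ln(4.243 × 0.7619) / 1.200 = 1.173 / 1.200 = 0.9779 d.
L(t_c) = L₀ e^(−k_1 t_c) = 10.0 × 0.6964 = 6.964 mg/L, and at the critical point k_2 D_c = k_1 L, so D_c = (0.370/1.57) × 6.964 = 1.641 mg/L.
Minimum DO = C_s − D_c = 9.35 − 1.641 = 7.709 mg/L.
x_c = v t_c = 1.15 m/s × 0.9779 d × 86400 s/d = 97160 m ≈ 97.2 km.

t_c ≈ 0.978 d; D_c ≈ 1.64 mg/L; min DO ≈ 7.71 mg/L; x_c ≈ 97.2 km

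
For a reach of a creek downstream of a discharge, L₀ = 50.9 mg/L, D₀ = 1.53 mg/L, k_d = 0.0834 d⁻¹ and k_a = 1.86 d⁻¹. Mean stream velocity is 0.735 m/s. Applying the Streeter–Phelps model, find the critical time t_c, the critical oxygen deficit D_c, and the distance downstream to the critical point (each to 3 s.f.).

t_c ≈ 1.17 d; D_c ≈ 2.07 mg/L; x_c ≈ 74.4 km

t_c = [1/(k_a−k_d)] ln[(k_a/k_d)(1 − D₀(k_a−k_d)/(k_d L₀))]
= [1/(1.86−0.0834)] ln[(1.86/0.0834)(1 − 1.53×1.777/(0.0834×50.9))]
= (1/1.777) ln[22.30 × 0.3597] = 0.5629 × ln(8.022) = 0.5629 × 2.082 = 1.172 d.
L(t_c) = L₀ e^(−k_d t_c) = 50.9 × 0.9069 = 46.16 mg/L, and at the critical point k_a D_c = k_d L, so D_c = (0.0834/1.86) × 46.16 = 2.070 mg/L.
x_c = v t_c = 0.735 m/s × 1.172 d × 86400 s/d = 74430 m ≈ 74.4 km.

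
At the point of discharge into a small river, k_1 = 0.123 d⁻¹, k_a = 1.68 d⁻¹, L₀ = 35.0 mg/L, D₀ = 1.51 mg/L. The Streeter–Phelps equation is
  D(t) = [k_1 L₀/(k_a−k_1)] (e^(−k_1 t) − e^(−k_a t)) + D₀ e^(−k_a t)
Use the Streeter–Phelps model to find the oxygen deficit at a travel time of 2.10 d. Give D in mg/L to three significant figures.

k_1 L₀/(k_a−k_1) = 0.123×35.0/(1.68−0.123) = 4.305/1.557 = 2.765 mg/L.
e^(−k_1 t) = e^(−0.123×2.100) = 0.7724; e^(−k_a t) = e^(−1.68×2.100) = 0.02936.
D = 2.765 × (0.7724 − 0.02936) + 1.51 × 0.02936 = 2.054 + 0.04434 = 2.099 mg/L.

D ≈ 2.10 mg/L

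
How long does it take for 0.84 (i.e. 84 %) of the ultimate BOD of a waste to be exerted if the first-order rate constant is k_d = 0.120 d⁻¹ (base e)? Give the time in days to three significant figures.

t ≈ 15.3 d

y/L₀ = 1 − e^(−k_d t) = 0.84 ⇒ e^(−k_d t) = 0.160
t = −ln(0.160) / 0.120 = 1.833 / 0.120 = 15.27 d.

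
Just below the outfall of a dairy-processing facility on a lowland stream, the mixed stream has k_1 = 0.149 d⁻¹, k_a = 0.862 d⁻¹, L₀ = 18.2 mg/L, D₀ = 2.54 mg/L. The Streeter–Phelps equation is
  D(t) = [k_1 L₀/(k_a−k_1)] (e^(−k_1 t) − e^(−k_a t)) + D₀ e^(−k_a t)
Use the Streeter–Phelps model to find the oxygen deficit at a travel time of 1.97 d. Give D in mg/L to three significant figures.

k_1 L₀/(k_a−k_1) = 0.149×18.2/(0.862−0.149) = 2.712/0.7130 = 3.803 mg/L.
e^(−k_1 t) = e^(−0.149×1.970) = 0.7456; e^(−k_a t) = e^(−0.862×1.970) = 0.1830.
D = 3.803 × (0.7456 − 0.1830) + 2.54 × 0.1830 = 2.140 + 0.4649 = 2.605 mg/L.

D ≈ 2.60 mg/L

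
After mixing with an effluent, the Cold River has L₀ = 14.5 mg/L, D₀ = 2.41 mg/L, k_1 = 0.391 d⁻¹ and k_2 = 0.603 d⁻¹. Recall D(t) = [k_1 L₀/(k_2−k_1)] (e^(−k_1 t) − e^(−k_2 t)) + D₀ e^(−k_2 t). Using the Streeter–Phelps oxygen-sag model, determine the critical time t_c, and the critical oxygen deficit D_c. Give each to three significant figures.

t_c ≈ 1.60 d; D_c ≈ 5.03 mg/L

t_c = [1/(k_2−k_1)] ln[(k_2/k_1)(1 − D₀(k_2−k_1)/(k_1 L₀))]
= [1/(0.603−0.391)] ln[(0.603/0.391)(1 − 2.41×0.2120/(0.391×14.5))]
= (1/0.2120) ln[1.542 × 0.9099] = 4.717 × ln(1.403) = 4.717 × 0.3388 = 1.598 d.
D_c = (k_1/k_2) L₀ e^(−k_1 t_c) = (0.391/0.603) × 14.5 × e^(−0.391×1.598) = 0.6484 × 14.5 × 0.5354 = 5.034 mg/L.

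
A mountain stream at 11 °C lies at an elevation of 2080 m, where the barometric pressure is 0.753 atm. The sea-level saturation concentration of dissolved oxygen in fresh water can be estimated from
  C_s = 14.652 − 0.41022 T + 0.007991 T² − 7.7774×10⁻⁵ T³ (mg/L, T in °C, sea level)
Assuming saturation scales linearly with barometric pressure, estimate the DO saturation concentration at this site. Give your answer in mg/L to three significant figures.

C_s ≈ 8.29 mg/L

At sea level: C_s = 14.652 − 0.41022×11 + 0.007991×11² − 7.7774×10⁻⁵×11³ = 11.00 mg/L.
Pressure correction: C_s' = 11.00 × 0.753 = 8.285 mg/L.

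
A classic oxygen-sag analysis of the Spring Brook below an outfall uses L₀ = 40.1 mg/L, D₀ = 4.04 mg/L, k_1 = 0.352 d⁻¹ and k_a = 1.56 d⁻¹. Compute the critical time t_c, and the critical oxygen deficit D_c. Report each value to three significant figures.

t_c ≈ 0.881 d; D_c ≈ 6.64 mg/L

t_c = [1/(k_a−k_1)] ln[(k_a/k_1)(1 − D₀(k_a−k_1)/(k_1 L₀))]
= [1/(1.56−0.352)] ln[(1.56/0.352)(1 − 4.04×1.208/(0.352×40.1))]
= (1/1.208) ln[4.432 × 0.6543] = 0.8278 × ln(2.900) = 0.8278 × 1.065 = 0.8812 d.
L(t_c) = L₀ e^(−k_1 t_c) = 40.1 × 0.7333 = 29.41 mg/L, and at the critical point k_a D_c = k_1 L, so D_c = (0.352/1.56) × 29.41 = 6.635 mg/L.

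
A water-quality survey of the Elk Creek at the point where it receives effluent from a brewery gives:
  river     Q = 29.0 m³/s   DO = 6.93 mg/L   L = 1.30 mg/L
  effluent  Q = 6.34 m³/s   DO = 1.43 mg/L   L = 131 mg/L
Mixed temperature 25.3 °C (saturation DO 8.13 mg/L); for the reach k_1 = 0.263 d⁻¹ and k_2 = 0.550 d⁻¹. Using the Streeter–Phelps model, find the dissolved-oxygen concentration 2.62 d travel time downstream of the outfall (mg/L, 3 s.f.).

Mixed DO = (29.0×6.93 + 6.34×1.43)/(29.0+6.34) = 210.0/35.34 = 5.943 mg/L.
Mixed L₀ = (29.0×1.30 + 6.34×131)/(35.34) = 868.2/35.34 = 24.57 mg/L.
Initial deficit D₀ = C_s − DO₀ = 8.13 − 5.943 = 2.187 mg/L.
D(2.62) = [0.263×24.57/(0.550−0.263)](e^(−0.263×2.62) − e^(−0.550×2.62)) + 2.187 e^(−0.550×2.62)
= 22.51 × (0.5020 − 0.2367) + 2.187 × 0.2367 = 6.492 mg/L.
DO = 8.13 − 6.492 = 1.638 mg/L.

DO ≈ 1.64 mg/L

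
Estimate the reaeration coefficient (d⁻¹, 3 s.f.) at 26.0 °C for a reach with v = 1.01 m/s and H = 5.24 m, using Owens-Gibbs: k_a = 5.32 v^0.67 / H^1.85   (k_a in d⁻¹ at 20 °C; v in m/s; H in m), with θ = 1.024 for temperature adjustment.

k_a(20) = 5.32 × 1.01^0.67 / 5.24^1.85 = 5.32 × 1.007 / 21.42 = 0.2501 d⁻¹.
k_a(26.0) = 0.2501 × 1.024^(26.0−20) = 0.2501 × 1.153 = 0.2883 d⁻¹.

k_a ≈ 0.288 d⁻¹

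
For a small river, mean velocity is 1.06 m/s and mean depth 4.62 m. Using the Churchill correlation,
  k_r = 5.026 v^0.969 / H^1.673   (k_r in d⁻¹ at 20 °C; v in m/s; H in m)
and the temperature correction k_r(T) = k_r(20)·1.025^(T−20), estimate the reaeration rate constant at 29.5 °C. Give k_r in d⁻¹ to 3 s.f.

k_r ≈ 0.520 d⁻¹

k_r(20) = 5.026 × 1.06^0.969 / 4.62^1.673 = 5.026 × 1.058 / 12.94 = 0.4110 d⁻¹.
k_r(29.5) = 0.4110 × 1.025^(29.5−20) = 0.4110 × 1.264 = 0.5196 d⁻¹.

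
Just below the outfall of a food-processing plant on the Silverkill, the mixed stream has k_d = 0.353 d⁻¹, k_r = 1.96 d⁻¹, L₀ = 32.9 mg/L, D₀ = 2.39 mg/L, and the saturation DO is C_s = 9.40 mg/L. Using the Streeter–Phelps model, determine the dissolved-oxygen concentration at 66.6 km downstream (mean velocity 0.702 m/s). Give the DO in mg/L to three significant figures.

DO ≈ 5.06 mg/L

Travel time t = x/v = 66.6 km / (0.702 m/s) = 66600 m / 0.702 m/s = 94870 s = 1.098 d.
k_d L₀/(k_r−k_d) = 0.353×32.9/(1.96−0.353) = 11.61/1.607 = 7.227 mg/L.
e^(−k_d t) = e^(−0.353×1.098) = 0.6787; e^(−k_r t) = e^(−1.96×1.098) = 0.1162.
D = 7.227 × (0.6787 − 0.1162) + 2.39 × 0.1162 = 4.065 + 0.2778 = 4.343 mg/L.
DO = C_s − D = 9.40 − 4.343 = 5.057 mg/L.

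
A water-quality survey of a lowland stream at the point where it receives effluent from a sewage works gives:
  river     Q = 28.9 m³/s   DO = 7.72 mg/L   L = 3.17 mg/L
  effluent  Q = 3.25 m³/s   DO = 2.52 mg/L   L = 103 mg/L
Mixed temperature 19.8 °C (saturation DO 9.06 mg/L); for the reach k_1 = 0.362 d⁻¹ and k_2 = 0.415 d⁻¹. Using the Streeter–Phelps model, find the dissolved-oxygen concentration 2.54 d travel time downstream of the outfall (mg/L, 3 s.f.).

Mixed DO = (28.9×7.72 + 3.25×2.52)/(28.9+3.25) = 231.3/32.15 = 7.194 mg/L.
Mixed L₀ = (28.9×3.17 + 3.25×103)/(32.15) = 426.4/32.15 = 13.26 mg/L.
Initial deficit D₀ = C_s − DO₀ = 9.06 − 7.194 = 1.866 mg/L.
D(2.54) = [0.362×13.26/(0.415−0.362)](e^(−0.362×2.54) − e^(−0.415×2.54)) + 1.866 e^(−0.415×2.54)
= 90.58 × (0.3987 − 0.3485) + 1.866 × 0.3485 = 5.199 mg/L.
DO = 9.06 − 5.199 = 3.861 mg/L.

DO ≈ 3.86 mg/L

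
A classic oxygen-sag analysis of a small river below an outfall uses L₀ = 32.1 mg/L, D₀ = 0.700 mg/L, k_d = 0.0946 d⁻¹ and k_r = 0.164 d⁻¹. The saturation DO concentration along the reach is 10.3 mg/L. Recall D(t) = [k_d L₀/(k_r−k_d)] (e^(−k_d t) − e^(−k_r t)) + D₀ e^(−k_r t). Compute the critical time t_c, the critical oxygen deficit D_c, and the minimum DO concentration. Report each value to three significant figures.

t_c = [1/(k_r−k_d)] ln[(k_r/k_d)(1 − D₀(k_r−k_d)/(k_d L₀))]
= [1/(0.164−0.0946)] ln[(0.164/0.0946)(1 − 0.700×0.06940/(0.0946×32.1))]
= (1/0.06940) ln[1.734 × 0.9840] = 14.41 × ln(1.706) = 14.41 × 0.5341 = 7.696 d.
L(t_c) = L₀ e^(−k_d t_c) = 32.1 × 0.4829 = 15.50 mg/L, and at the critical point k_r D_c = k_d L, so D_c = (0.0946/0.164) × 15.50 = 8.941 mg/L.
Minimum DO = C_s − D_c = 10.3 − 8.941 = 1.359 mg/L.

t_c ≈ 7.70 d; D_c ≈ 8.94 mg/L; min DO ≈ 1.36 mg/L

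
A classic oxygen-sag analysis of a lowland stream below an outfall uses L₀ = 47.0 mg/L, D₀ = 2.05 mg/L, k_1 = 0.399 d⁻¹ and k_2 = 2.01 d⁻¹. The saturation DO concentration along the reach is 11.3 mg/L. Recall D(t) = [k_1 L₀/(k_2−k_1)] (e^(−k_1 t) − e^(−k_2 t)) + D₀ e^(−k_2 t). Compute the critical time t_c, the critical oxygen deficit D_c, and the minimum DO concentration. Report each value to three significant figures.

With k_2/k_1 = 5.038 and 1 − D₀(k_2−k_1)/(k_1 L₀) = 0.8239,
t_c = ln(5.038 × 0.8239) / (2.01 − 0.399) = ln(4.150) / 1.611 = 1.423/1.611 = 0.8834 d.
D_c = (k_1/k_2) L₀ e^(−k_1 t_c) = (0.399/2.01) × 47.0 × e^(−0.399×0.8834) = 0.1985 × 47.0 × 0.7029 = 6.558 mg/L.
Minimum DO = C_s − D_c = 11.3 − 6.558 = 4.742 mg/L.

t_c ≈ 0.883 d; D_c ≈ 6.56 mg/L; min DO ≈ 4.74 mg/L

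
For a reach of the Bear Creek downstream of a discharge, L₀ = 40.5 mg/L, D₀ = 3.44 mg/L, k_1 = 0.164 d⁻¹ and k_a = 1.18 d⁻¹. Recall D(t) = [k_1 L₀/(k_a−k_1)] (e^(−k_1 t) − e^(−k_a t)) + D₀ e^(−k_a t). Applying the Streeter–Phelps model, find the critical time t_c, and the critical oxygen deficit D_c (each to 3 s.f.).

t_c ≈ 1.21 d; D_c ≈ 4.62 mg/L

At the critical point dD/dt = 0, so k_1 L₀ e^(−k_1 t) = k_a D. Substituting D(t) from the Streeter–Phelps equation and solving for t gives
t_c = ln[(k_a/k_1)(1 − D₀(k_a−k_1)/(k_1 L₀))] / (k_a−k_1).
Here k_a−k_1 = 1.016 d⁻¹ and 1 − D₀(k_a−k_1)/(k_1 L₀) = 1 − 3.44×1.016/(0.164×40.5) = 0.4738, so
t_c = ln(7.195 × 0.4738) / 1.016 = 1.226 / 1.016 = 1.207 d.
L(t_c) = L₀ e^(−k_1 t_c) = 40.5 × 0.8204 = 33.23 mg/L, and at the critical point k_a D_c = k_1 L, so D_c = (0.164/1.18) × 33.23 = 4.618 mg/L.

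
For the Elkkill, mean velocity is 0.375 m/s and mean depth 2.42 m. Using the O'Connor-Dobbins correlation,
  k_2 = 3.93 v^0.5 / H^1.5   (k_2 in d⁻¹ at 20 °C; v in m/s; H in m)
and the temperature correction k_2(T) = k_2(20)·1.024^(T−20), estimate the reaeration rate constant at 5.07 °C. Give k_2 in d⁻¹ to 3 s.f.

k_2(20) = 3.93 × 0.375^0.5 / 2.42^1.5 = 3.93 × 0.6124 / 3.765 = 0.6393 d⁻¹.
k_2(5.07) = 0.6393 × 1.024^(5.07−20) = 0.6393 × 0.7018 = 0.4486 d⁻¹.

k_2 ≈ 0.449 d⁻¹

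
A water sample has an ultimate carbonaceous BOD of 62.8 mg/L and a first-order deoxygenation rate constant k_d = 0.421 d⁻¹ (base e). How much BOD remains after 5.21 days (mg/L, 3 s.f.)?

L ≈ 7.00 mg/L

L_t = L₀ e^(−k_d t) = 62.8 × e^(−0.421×5.21) = 62.8 × 0.1115 = 7.004 mg/L.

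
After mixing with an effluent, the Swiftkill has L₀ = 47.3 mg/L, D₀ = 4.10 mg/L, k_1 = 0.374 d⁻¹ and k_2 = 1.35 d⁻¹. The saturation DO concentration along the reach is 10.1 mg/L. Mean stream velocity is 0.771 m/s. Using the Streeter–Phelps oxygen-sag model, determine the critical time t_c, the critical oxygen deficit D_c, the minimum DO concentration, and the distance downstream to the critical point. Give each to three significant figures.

At the critical point dD/dt = 0, so k_1 L₀ e^(−k_1 t) = k_2 D. Substituting D(t) from the Streeter–Phelps equation and solving for t gives
t_c = ln[(k_2/k_1)(1 − D₀(k_2−k_1)/(k_1 L₀))] / (k_2−k_1).
Here k_2−k_1 = 0.9760 d⁻¹ and 1 − D₀(k_2−k_1)/(k_1 L₀) = 1 − 4.10×0.9760/(0.374×47.3) = 0.7738, so
t_c = ln(3.610 × 0.7738) / 0.9760 = 1.027 / 0.9760 = 1.052 d.
D_c = (k_1/k_2) L₀ e^(−k_1 t_c) = (0.374/1.35) × 47.3 × e^(−0.374×1.052) = 0.2770 × 47.3 × 0.6746 = 8.840 mg/L.
Minimum DO = C_s − D_c = 10.1 − 8.840 = 1.260 mg/L.
x_c = v t_c = 0.771 m/s × 1.052 d × 86400 s/d = 70110 m ≈ 70.1 km.

t_c ≈ 1.05 d; D_c ≈ 8.84 mg/L; min DO ≈ 1.26 mg/L; x_c ≈ 70.1 km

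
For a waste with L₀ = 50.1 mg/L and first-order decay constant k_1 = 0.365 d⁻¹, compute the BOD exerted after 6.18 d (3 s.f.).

y_t = L₀(1 − e^(−k_1 t)) = 50.1 × (1 − e^(−0.365×6.18))
= 50.1 × (1 − 0.1048) = 50.1 × 0.8952 = 44.85 mg/L.

y ≈ 44.8 mg/L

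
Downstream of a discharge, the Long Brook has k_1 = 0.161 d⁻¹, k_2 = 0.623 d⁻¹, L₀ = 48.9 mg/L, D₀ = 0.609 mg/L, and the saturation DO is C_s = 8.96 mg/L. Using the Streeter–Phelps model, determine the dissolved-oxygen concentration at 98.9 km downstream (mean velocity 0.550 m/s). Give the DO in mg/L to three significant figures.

DO ≈ 1.26 mg/L

Travel time t = x/v = 98.9 km / (0.550 m/s) = 98900 m / 0.550 m/s = 179800 s = 2.081 d.
k_1 L₀/(k_2−k_1) = 0.161×48.9/(0.623−0.161) = 7.873/0.4620 = 17.04 mg/L.
e^(−k_1 t) = e^(−0.161×2.081) = 0.7153; e^(−k_2 t) = e^(−0.623×2.081) = 0.2735.
D = 17.04 × (0.7153 − 0.2735) + 0.609 × 0.2735 = 7.529 + 0.1665 = 7.696 mg/L.
DO = C_s − D = 8.96 − 7.696 = 1.264 mg/L.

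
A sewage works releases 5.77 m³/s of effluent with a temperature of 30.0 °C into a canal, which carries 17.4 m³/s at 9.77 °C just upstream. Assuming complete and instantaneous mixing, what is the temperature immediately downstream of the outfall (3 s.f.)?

14.8 °C

Flow-weighted mixing: C = (Q_r C_r + Q_w C_w)/(Q_r + Q_w)
= (17.4×9.77 + 5.77×30.0)/(17.4 + 5.77) = 343.1/23.17 = 14.81 °C.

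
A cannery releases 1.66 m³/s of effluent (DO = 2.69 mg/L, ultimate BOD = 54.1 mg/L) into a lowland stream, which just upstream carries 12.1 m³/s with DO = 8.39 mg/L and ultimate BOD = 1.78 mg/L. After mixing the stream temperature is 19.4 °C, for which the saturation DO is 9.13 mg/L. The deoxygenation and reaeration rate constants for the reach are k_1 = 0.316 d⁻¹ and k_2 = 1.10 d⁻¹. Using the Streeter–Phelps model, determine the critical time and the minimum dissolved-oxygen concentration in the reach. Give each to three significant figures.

t_c ≈ 0.857 d; minimum DO ≈ 7.36 mg/L

Mixed DO = (12.1×8.39 + 1.66×2.69)/(12.1+1.66) = 106.0/13.76 = 7.702 mg/L.
Mixed L₀ = (12.1×1.78 + 1.66×54.1)/(13.76) = 111.3/13.76 = 8.092 mg/L.
Initial deficit D₀ = C_s − DO₀ = 9.13 − 7.702 = 1.428 mg/L.
t_c = (1/0.7840) ln[(1.10/0.316)(1 − 1.428×0.7840/(0.316×8.092))] = 1.276 × ln(1.957) = 0.8566 d.
D_c = (0.316/1.10) × 8.092 × e^(−0.316×0.8566) = 0.2873 × 8.092 × 0.7629 = 1.773 mg/L.
Minimum DO = 9.13 − 1.773 = 7.357 mg/L.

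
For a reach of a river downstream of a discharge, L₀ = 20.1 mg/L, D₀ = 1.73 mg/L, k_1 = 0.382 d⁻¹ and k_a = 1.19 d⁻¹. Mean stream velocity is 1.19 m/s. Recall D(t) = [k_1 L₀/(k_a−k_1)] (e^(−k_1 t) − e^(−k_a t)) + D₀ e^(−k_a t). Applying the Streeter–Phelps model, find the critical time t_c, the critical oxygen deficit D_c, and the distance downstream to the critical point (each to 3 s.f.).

With k_a/k_1 = 3.115 and 1 − D₀(k_a−k_1)/(k_1 L₀) = 0.8179,
t_c = ln(3.115 × 0.8179) / (1.19 − 0.382) = ln(2.548) / 0.8080 = 0.9353/0.8080 = 1.158 d.
D_c = (k_1/k_a) L₀ e^(−k_1 t_c) = (0.382/1.19) × 20.1 × e^(−0.382×1.158) = 0.3210 × 20.1 × 0.6426 = 4.146 mg/L.
x_c = v t_c = 1.19 m/s × 1.158 d × 86400 s/d = 119000 m ≈ 119 km.

t_c ≈ 1.16 d; D_c ≈ 4.15 mg/L; x_c ≈ 119 km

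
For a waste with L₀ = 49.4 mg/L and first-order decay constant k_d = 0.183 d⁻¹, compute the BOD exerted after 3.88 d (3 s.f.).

y_t = L₀(1 − e^(−k_d t)) = 49.4 × (1 − e^(−0.183×3.88))
= 49.4 × (1 − 0.4916) = 49.4 × 0.5084 = 25.11 mg/L.

y ≈ 25.1 mg/L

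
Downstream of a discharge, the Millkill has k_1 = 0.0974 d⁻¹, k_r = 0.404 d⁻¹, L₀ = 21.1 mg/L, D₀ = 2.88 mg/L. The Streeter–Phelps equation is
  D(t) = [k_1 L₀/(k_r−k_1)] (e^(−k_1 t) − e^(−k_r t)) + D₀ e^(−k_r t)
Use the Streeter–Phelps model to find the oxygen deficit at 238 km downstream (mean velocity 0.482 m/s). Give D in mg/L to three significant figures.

D ≈ 3.46 mg/L

Travel time t = x/v = 238 km / (0.482 m/s) = 238000 m / 0.482 m/s = 493800 s = 5.715 d.
k_1 L₀/(k_r−k_1) = 0.0974×21.1/(0.404−0.0974) = 2.055/0.3066 = 6.703 mg/L.
e^(−k_1 t) = e^(−0.0974×5.715) = 0.5731; e^(−k_r t) = e^(−0.404×5.715) = 0.09937.
D = 6.703 × (0.5731 − 0.09937) + 2.88 × 0.09937 = 3.176 + 0.2862 = 3.462 mg/L.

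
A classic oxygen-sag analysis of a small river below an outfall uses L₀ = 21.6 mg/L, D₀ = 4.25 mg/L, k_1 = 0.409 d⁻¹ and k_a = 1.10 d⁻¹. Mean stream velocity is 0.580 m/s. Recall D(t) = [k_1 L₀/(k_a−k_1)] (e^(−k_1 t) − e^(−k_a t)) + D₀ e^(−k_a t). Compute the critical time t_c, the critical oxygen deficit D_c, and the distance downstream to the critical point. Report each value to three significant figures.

t_c ≈ 0.847 d; D_c ≈ 5.68 mg/L; x_c ≈ 42.4 km

With k_a/k_1 = 2.689 and 1 − D₀(k_a−k_1)/(k_1 L₀) = 0.6676,
t_c = ln(2.689 × 0.6676) / (1.10 − 0.409) = ln(1.795) / 0.6910 = 0.5853/0.6910 = 0.8470 d.
L(t_c) = L₀ e^(−k_1 t_c) = 21.6 × 0.7072 = 15.28 mg/L, and at the critical point k_a D_c = k_1 L, so D_c = (0.409/1.10) × 15.28 = 5.680 mg/L.
x_c = v t_c = 0.580 m/s × 0.8470 d × 86400 s/d = 42440 m ≈ 42.4 km.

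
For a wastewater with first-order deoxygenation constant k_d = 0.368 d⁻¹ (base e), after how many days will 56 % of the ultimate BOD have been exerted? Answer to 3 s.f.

y/L₀ = 1 − e^(−k_d t) = 0.56 ⇒ e^(−k_d t) = 0.440
t = −ln(0.440) / 0.368 = 0.8210 / 0.368 = 2.231 d.

t ≈ 2.23 d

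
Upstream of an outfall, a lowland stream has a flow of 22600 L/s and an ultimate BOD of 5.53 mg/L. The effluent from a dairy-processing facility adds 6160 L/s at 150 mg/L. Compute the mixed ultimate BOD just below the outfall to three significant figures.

Flow-weighted mixing: C = (Q_r C_r + Q_w C_w)/(Q_r + Q_w)
= (22600×5.53 + 6160×150)/(22600 + 6160) = 1.049×10^6/28760 = 36.47 mg/L.

36.5 mg/L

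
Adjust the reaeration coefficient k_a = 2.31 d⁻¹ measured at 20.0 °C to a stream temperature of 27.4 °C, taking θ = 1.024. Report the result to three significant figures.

k_a(T₂) = k_a(T₁) · θ^(T₂−T₁) = 2.31 × 1.024^(27.4−20.0)
= 2.31 × 1.024^7.40 = 2.31 × 1.192 = 2.753 d⁻¹.

k_a ≈ 2.75 d⁻¹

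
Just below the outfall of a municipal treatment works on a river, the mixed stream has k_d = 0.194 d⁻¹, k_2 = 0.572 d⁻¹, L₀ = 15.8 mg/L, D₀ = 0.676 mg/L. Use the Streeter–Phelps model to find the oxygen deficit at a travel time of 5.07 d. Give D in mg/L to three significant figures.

D ≈ 2.62 mg/L

k_d L₀/(k_2−k_d) = 0.194×15.8/(0.572−0.194) = 3.065/0.3780 = 8.109 mg/L.
e^(−k_d t) = e^(−0.194×5.070) = 0.3740; e^(−k_2 t) = e^(−0.572×5.070) = 0.05502.
D = 8.109 × (0.3740 − 0.05502) + 0.676 × 0.05502 = 2.586 + 0.03719 = 2.624 mg/L.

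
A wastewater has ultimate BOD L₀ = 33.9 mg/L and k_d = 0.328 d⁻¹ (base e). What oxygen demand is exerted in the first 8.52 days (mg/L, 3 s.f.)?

y_t = L₀(1 − e^(−k_d t)) = 33.9 × (1 − e^(−0.328×8.52))
= 33.9 × (1 − 0.06114) = 33.9 × 0.9389 = 31.83 mg/L.

y ≈ 31.8 mg/L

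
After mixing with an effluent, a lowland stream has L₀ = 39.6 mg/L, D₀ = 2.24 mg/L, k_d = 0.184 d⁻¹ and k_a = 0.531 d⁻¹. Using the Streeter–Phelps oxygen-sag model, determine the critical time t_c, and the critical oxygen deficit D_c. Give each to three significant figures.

t_c = [1/(k_a−k_d)] ln[(k_a/k_d)(1 − D₀(k_a−k_d)/(k_d L₀))]
= [1/(0.531−0.184)] ln[(0.531/0.184)(1 − 2.24×0.3470/(0.184×39.6))]
= (1/0.3470) ln[2.886 × 0.8933] = 2.882 × ln(2.578) = 2.882 × 0.9470 = 2.729 d.
D_c = (k_d/k_a) L₀ e^(−k_d t_c) = (0.184/0.531) × 39.6 × e^(−0.184×2.729) = 0.3465 × 39.6 × 0.6052 = 8.305 mg/L.

t_c ≈ 2.73 d; D_c ≈ 8.30 mg/L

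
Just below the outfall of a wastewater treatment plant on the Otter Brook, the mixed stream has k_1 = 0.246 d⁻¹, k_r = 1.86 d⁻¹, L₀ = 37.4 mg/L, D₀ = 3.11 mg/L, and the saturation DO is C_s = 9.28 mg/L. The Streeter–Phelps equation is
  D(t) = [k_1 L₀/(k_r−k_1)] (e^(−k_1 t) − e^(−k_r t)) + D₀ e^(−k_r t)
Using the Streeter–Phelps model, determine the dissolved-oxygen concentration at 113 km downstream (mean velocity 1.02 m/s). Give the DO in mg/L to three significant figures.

DO ≈ 5.36 mg/L

Travel time t = x/v = 113 km / (1.02 m/s) = 113000 m / 1.02 m/s = 110800 s = 1.282 d.
k_1 L₀/(k_r−k_1) = 0.246×37.4/(1.86−0.246) = 9.200/1.614 = 5.700 mg/L.
e^(−k_1 t) = e^(−0.246×1.282) = 0.7295; e^(−k_r t) = e^(−1.86×1.282) = 0.09209.
D = 5.700 × (0.7295 − 0.09209) + 3.11 × 0.09209 = 3.633 + 0.2864 = 3.920 mg/L.
DO = C_s − D = 9.28 − 3.920 = 5.360 mg/L.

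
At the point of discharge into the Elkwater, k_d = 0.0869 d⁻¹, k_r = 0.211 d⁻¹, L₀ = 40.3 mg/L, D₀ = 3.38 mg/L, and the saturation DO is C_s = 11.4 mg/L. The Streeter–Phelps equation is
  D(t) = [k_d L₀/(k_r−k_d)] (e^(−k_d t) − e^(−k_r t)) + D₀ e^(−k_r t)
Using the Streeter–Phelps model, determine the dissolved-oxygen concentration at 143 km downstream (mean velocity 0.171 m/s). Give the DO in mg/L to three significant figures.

DO ≈ 2.45 mg/L

Travel time t = x/v = 143 km / (0.171 m/s) = 143000 m / 0.171 m/s = 836300 s = 9.679 d.
k_d L₀/(k_r−k_d) = 0.0869×40.3/(0.211−0.0869) = 3.502/0.1241 = 28.22 mg/L.
e^(−k_d t) = e^(−0.0869×9.679) = 0.4312; e^(−k_r t) = e^(−0.211×9.679) = 0.1297.
D = 28.22 × (0.4312 − 0.1297) + 3.38 × 0.1297 = 8.508 + 0.4385 = 8.947 mg/L.
DO = C_s − D = 11.4 − 8.947 = 2.453 mg/L.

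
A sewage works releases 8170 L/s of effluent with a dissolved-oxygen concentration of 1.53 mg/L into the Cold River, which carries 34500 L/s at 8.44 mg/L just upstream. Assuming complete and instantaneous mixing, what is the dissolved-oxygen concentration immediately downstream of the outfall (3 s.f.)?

7.12 mg/L

Flow-weighted mixing: C = (Q_r C_r + Q_w C_w)/(Q_r + Q_w)
= (34500×8.44 + 8170×1.53)/(34500 + 8170) = 303700/42670 = 7.117 mg/L.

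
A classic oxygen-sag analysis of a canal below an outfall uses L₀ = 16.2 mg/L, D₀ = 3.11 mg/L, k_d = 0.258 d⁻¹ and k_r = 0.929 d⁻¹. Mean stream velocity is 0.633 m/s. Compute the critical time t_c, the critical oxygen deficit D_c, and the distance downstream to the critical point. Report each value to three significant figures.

t_c ≈ 0.878 d; D_c ≈ 3.59 mg/L; x_c ≈ 48.0 km

With k_r/k_d = 3.601 and 1 − D₀(k_r−k_d)/(k_d L₀) = 0.5007,
t_c = ln(3.601 × 0.5007) / (0.929 − 0.258) = ln(1.803) / 0.6710 = 0.5894/0.6710 = 0.8784 d.
D_c = (k_d/k_r) L₀ e^(−k_d t_c) = (0.258/0.929) × 16.2 × e^(−0.258×0.8784) = 0.2777 × 16.2 × 0.7972 = 3.587 mg/L.
x_c = v t_c = 0.633 m/s × 0.8784 d × 86400 s/d = 48040 m ≈ 48.0 km.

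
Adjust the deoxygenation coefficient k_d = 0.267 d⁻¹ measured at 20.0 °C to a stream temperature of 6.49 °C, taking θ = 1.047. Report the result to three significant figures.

k_d ≈ 0.144 d⁻¹

k_d(T₂) = k_d(T₁) · θ^(T₂−T₁) = 0.267 × 1.047^(6.49−20.0)
= 0.267 × 1.047^-13.5 = 0.267 × 0.5377 = 0.1436 d⁻¹.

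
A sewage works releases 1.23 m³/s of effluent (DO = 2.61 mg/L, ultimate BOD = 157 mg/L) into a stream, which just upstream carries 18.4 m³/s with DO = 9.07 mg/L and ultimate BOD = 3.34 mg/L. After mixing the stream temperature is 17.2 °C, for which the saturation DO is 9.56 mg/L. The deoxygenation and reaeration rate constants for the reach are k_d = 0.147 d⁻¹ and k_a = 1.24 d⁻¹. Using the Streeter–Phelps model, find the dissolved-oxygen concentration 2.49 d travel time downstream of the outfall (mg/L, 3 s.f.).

Mixed DO = (18.4×9.07 + 1.23×2.61)/(18.4+1.23) = 170.1/19.63 = 8.665 mg/L.
Mixed L₀ = (18.4×3.34 + 1.23×157)/(19.63) = 254.6/19.63 = 12.97 mg/L.
Initial deficit D₀ = C_s − DO₀ = 9.56 − 8.665 = 0.8948 mg/L.
D(2.49) = [0.147×12.97/(1.24−0.147)](e^(−0.147×2.49) − e^(−1.24×2.49)) + 0.8948 e^(−1.24×2.49)
= 1.744 × (0.6935 − 0.04561) + 0.8948 × 0.04561 = 1.171 mg/L.
DO = 9.56 − 1.171 = 8.389 mg/L.

DO ≈ 8.39 mg/L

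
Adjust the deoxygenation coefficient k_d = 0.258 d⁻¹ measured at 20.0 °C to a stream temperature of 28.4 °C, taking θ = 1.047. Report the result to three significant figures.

k_d(T₂) = k_d(T₁) · θ^(T₂−T₁) = 0.258 × 1.047^(28.4−20.0)
= 0.258 × 1.047^8.40 = 0.258 × 1.471 = 0.3795 d⁻¹.

k_d ≈ 0.379 d⁻¹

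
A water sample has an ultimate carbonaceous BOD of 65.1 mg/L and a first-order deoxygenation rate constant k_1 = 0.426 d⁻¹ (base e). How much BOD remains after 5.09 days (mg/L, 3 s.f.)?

L_t = L₀ e^(−k_1 t) = 65.1 × e^(−0.426×5.09) = 65.1 × 0.1144 = 7.445 mg/L.

L ≈ 7.45 mg/L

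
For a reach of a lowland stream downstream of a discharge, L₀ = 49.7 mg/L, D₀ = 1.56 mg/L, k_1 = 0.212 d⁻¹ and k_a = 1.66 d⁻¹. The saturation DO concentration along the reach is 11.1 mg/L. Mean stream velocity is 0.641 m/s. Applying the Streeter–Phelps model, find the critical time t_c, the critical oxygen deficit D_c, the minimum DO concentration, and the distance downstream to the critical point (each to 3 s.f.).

At the critical point dD/dt = 0, so k_1 L₀ e^(−k_1 t) = k_a D. Substituting D(t) from the Streeter–Phelps equation and solving for t gives
t_c = ln[(k_a/k_1)(1 − D₀(k_a−k_1)/(k_1 L₀))] / (k_a−k_1).
Here k_a−k_1 = 1.448 d⁻¹ and 1 − D₀(k_a−k_1)/(k_1 L₀) = 1 − 1.56×1.448/(0.212×49.7) = 0.7856, so
t_c = ln(7.830 × 0.7856) / 1.448 = 1.817 / 1.448 = 1.255 d.
L(t_c) = L₀ e^(−k_1 t_c) = 49.7 × 0.7665 = 38.09 mg/L, and at the critical point k_a D_c = k_1 L, so D_c = (0.212/1.66) × 38.09 = 4.865 mg/L.
Minimum DO = C_s − D_c = 11.1 − 4.865 = 6.235 mg/L.
x_c = v t_c = 0.641 m/s × 1.255 d × 86400 s/d = 69480 m ≈ 69.5 km.

t_c ≈ 1.25 d; D_c ≈ 4.86 mg/L; min DO ≈ 6.24 mg/L; x_c ≈ 69.5 km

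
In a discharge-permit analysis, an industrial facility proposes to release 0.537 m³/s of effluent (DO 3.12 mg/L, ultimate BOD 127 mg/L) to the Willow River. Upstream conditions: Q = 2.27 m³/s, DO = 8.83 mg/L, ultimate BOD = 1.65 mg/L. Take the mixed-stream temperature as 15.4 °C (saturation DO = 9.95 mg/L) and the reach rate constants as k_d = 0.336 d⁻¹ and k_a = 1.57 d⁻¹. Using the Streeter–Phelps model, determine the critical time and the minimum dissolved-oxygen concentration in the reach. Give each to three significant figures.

t_c ≈ 0.940 d; minimum DO ≈ 5.95 mg/L

Mixed DO = (2.27×8.83 + 0.537×3.12)/(2.27+0.537) = 21.72/2.807 = 7.738 mg/L.
Mixed L₀ = (2.27×1.65 + 0.537×127)/(2.807) = 71.94/2.807 = 25.63 mg/L.
Initial deficit D₀ = C_s − DO₀ = 9.95 − 7.738 = 2.212 mg/L.
t_c = (1/1.234) ln[(1.57/0.336)(1 − 2.212×1.234/(0.336×25.63))] = 0.8104 × ln(3.191) = 0.9404 d.
D_c = (0.336/1.57) × 25.63 × e^(−0.336×0.9404) = 0.2140 × 25.63 × 0.7291 = 3.999 mg/L.
Minimum DO = 9.95 − 3.999 = 5.951 mg/L.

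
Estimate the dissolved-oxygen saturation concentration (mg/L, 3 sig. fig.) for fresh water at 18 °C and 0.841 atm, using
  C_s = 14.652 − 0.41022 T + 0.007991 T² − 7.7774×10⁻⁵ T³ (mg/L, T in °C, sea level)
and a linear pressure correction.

At sea level: C_s = 14.652 − 0.41022×18 + 0.007991×18² − 7.7774×10⁻⁵×18³ = 9.404 mg/L.
Pressure correction: C_s' = 9.404 × 0.841 = 7.908 mg/L.

C_s ≈ 7.91 mg/L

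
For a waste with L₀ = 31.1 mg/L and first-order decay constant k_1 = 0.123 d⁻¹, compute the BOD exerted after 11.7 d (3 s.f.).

y_t = L₀(1 − e^(−k_1 t)) = 31.1 × (1 − e^(−0.123×11.7))
= 31.1 × (1 − 0.2371) = 31.1 × 0.7629 = 23.72 mg/L.

y ≈ 23.7 mg/L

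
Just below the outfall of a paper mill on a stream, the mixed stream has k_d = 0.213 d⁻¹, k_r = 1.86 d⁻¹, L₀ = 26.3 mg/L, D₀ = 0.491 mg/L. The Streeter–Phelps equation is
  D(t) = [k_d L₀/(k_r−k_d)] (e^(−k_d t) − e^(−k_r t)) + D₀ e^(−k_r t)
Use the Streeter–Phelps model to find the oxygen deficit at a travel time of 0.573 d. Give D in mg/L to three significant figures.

k_d L₀/(k_r−k_d) = 0.213×26.3/(1.86−0.213) = 5.602/1.647 = 3.401 mg/L.
e^(−k_d t) = e^(−0.213×0.5730) = 0.8851; e^(−k_r t) = e^(−1.86×0.5730) = 0.3445.
D = 3.401 × (0.8851 − 0.3445) + 0.491 × 0.3445 = 1.839 + 0.1691 = 2.008 mg/L.

D ≈ 2.01 mg/L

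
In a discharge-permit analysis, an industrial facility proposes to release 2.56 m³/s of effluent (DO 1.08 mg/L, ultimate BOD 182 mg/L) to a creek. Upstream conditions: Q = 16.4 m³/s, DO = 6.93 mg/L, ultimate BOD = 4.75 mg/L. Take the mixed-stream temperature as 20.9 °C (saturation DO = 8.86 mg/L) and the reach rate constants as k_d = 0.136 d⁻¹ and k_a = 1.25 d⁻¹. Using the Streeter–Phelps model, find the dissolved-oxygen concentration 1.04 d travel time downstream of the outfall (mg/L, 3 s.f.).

Mixed DO = (16.4×6.93 + 2.56×1.08)/(16.4+2.56) = 116.4/18.96 = 6.140 mg/L.
Mixed L₀ = (16.4×4.75 + 2.56×182)/(18.96) = 543.8/18.96 = 28.68 mg/L.
Initial deficit D₀ = C_s − DO₀ = 8.86 − 6.140 = 2.720 mg/L.
D(1.04) = [0.136×28.68/(1.25−0.136)](e^(−0.136×1.04) − e^(−1.25×1.04)) + 2.720 e^(−1.25×1.04)
= 3.502 × (0.8681 − 0.2725) + 2.720 × 0.2725 = 2.827 mg/L.
DO = 8.86 − 2.827 = 6.033 mg/L.

DO ≈ 6.03 mg/L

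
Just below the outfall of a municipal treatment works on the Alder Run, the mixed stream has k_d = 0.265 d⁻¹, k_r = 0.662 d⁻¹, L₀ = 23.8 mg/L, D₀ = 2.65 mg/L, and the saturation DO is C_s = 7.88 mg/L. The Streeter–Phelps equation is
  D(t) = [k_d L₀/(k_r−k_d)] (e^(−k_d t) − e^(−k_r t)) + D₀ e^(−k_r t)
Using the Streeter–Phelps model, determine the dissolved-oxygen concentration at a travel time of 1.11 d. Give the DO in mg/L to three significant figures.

DO ≈ 2.39 mg/L

k_d L₀/(k_r−k_d) = 0.265×23.8/(0.662−0.265) = 6.307/0.3970 = 15.89 mg/L.
e^(−k_d t) = e^(−0.265×1.110) = 0.7452; e^(−k_r t) = e^(−0.662×1.110) = 0.4796.
D = 15.89 × (0.7452 − 0.4796) + 2.65 × 0.4796 = 4.219 + 1.271 = 5.490 mg/L.
DO = C_s − D = 7.88 − 5.490 = 2.390 mg/L.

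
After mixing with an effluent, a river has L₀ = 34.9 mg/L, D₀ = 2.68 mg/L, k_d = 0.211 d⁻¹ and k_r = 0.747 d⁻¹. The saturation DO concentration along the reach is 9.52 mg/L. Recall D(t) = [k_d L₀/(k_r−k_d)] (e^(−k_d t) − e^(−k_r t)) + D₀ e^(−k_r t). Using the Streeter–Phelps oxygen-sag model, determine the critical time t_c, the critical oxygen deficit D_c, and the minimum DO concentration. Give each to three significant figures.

With k_r/k_d = 3.540 and 1 − D₀(k_r−k_d)/(k_d L₀) = 0.8049,
t_c = ln(3.540 × 0.8049) / (0.747 − 0.211) = ln(2.850) / 0.5360 = 1.047/0.5360 = 1.954 d.
L(t_c) = L₀ e^(−k_d t_c) = 34.9 × 0.6622 = 23.11 mg/L, and at the critical point k_r D_c = k_d L, so D_c = (0.211/0.747) × 23.11 = 6.528 mg/L.
Minimum DO = C_s − D_c = 9.52 − 6.528 = 2.992 mg/L.

t_c ≈ 1.95 d; D_c ≈ 6.53 mg/L; min DO ≈ 2.99 mg/L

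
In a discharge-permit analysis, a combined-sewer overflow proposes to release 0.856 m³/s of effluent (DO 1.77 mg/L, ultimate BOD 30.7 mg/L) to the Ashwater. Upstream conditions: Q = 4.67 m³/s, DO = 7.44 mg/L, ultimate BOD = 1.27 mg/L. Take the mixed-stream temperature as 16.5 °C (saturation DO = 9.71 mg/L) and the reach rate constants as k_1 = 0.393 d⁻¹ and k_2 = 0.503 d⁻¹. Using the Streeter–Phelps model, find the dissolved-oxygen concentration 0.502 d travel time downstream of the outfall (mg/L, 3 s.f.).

DO ≈ 6.35 mg/L

Mixed DO = (4.67×7.44 + 0.856×1.77)/(4.67+0.856) = 36.26/5.526 = 6.562 mg/L.
Mixed L₀ = (4.67×1.27 + 0.856×30.7)/(5.526) = 32.21/5.526 = 5.829 mg/L.
Initial deficit D₀ = C_s − DO₀ = 9.71 − 6.562 = 3.148 mg/L.
D(0.502) = [0.393×5.829/(0.503−0.393)](e^(−0.393×0.502) − e^(−0.503×0.502)) + 3.148 e^(−0.503×0.502)
= 20.82 × (0.8210 − 0.7769) + 3.148 × 0.7769 = 3.364 mg/L.
DO = 9.71 − 3.364 = 6.346 mg/L.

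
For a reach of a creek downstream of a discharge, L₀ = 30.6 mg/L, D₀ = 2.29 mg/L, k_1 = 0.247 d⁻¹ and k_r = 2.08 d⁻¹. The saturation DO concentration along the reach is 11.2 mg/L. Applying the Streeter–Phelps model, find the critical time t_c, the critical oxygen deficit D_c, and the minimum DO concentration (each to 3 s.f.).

t_c ≈ 0.720 d; D_c ≈ 3.04 mg/L; min DO ≈ 8.16 mg/L

t_c = [1/(k_r−k_1)] ln[(k_r/k_1)(1 − D₀(k_r−k_1)/(k_1 L₀))]
= [1/(2.08−0.247)] ln[(2.08/0.247)(1 − 2.29×1.833/(0.247×30.6))]
= (1/1.833) ln[8.421 × 0.4446] = 0.5456 × ln(3.744) = 0.5456 × 1.320 = 0.7203 d.
D_c = (k_1/k_r) L₀ e^(−k_1 t_c) = (0.247/2.08) × 30.6 × e^(−0.247×0.7203) = 0.1187 × 30.6 × 0.8370 = 3.042 mg/L.
Minimum DO = C_s − D_c = 11.2 − 3.042 = 8.158 mg/L.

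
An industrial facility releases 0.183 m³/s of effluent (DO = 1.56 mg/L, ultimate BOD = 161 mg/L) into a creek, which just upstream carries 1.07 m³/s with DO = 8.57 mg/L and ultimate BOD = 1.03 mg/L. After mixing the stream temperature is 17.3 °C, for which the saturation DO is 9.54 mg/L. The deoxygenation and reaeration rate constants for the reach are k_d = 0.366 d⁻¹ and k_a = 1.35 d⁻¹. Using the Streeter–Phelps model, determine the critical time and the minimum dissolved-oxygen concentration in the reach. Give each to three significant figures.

Mixed DO = (1.07×8.57 + 0.183×1.56)/(1.07+0.183) = 9.455/1.253 = 7.546 mg/L.
Mixed L₀ = (1.07×1.03 + 0.183×161)/(1.253) = 30.57/1.253 = 24.39 mg/L.
Initial deficit D₀ = C_s − DO₀ = 9.54 − 7.546 = 1.994 mg/L.
t_c = (1/0.9840) ln[(1.35/0.366)(1 − 1.994×0.9840/(0.366×24.39))] = 1.016 × ln(2.878) = 1.074 d.
D_c = (0.366/1.35) × 24.39 × e^(−0.366×1.074) = 0.2711 × 24.39 × 0.6749 = 4.463 mg/L.
Minimum DO = 9.54 − 4.463 = 5.077 mg/L.

t_c ≈ 1.07 d; minimum DO ≈ 5.08 mg/L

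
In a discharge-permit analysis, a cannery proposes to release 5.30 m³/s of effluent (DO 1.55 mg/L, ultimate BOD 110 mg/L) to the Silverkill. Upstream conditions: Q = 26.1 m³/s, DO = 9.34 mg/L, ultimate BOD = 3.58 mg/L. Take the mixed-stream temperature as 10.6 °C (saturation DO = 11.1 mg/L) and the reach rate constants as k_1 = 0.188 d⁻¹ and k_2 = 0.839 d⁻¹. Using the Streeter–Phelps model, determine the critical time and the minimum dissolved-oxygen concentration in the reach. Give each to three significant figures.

Mixed DO = (26.1×9.34 + 5.30×1.55)/(26.1+5.30) = 252.0/31.40 = 8.025 mg/L.
Mixed L₀ = (26.1×3.58 + 5.30×110)/(31.40) = 676.4/31.40 = 21.54 mg/L.
Initial deficit D₀ = C_s − DO₀ = 11.1 − 8.025 = 3.075 mg/L.
t_c = (1/0.6510) ln[(0.839/0.188)(1 − 3.075×0.6510/(0.188×21.54))] = 1.536 × ln(2.257) = 1.250 d.
D_c = (0.188/0.839) × 21.54 × e^(−0.188×1.250) = 0.2241 × 21.54 × 0.7905 = 3.816 mg/L.
Minimum DO = 11.1 − 3.816 = 7.284 mg/L.

t_c ≈ 1.25 d; minimum DO ≈ 7.28 mg/L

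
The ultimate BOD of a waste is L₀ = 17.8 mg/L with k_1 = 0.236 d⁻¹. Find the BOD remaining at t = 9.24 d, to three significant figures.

L_t = L₀ e^(−k_1 t) = 17.8 × e^(−0.236×9.24) = 17.8 × 0.1130 = 2.011 mg/L.

L ≈ 2.01 mg/L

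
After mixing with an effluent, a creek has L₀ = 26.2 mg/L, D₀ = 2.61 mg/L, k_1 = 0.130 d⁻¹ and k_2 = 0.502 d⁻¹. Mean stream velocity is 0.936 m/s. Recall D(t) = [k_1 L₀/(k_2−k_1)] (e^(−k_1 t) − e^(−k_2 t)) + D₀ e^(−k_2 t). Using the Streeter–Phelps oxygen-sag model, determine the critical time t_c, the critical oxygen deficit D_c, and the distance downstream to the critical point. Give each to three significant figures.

t_c ≈ 2.73 d; D_c ≈ 4.76 mg/L; x_c ≈ 221 km

With k_2/k_1 = 3.862 and 1 − D₀(k_2−k_1)/(k_1 L₀) = 0.7149,
t_c = ln(3.862 × 0.7149) / (0.502 − 0.130) = ln(2.761) / 0.3720 = 1.016/0.3720 = 2.730 d.
L(t_c) = L₀ e^(−k_1 t_c) = 26.2 × 0.7013 = 18.37 mg/L, and at the critical point k_2 D_c = k_1 L, so D_c = (0.130/0.502) × 18.37 = 4.758 mg/L.
x_c = v t_c = 0.936 m/s × 2.730 d × 86400 s/d = 220800 m ≈ 221 km.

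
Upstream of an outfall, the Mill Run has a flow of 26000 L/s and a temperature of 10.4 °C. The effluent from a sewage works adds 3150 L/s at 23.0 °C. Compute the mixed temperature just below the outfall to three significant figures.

Flow-weighted mixing: C = (Q_r C_r + Q_w C_w)/(Q_r + Q_w)
= (26000×10.4 + 3150×23.0)/(26000 + 3150) = 342800/29150 = 11.76 °C.

11.8 °C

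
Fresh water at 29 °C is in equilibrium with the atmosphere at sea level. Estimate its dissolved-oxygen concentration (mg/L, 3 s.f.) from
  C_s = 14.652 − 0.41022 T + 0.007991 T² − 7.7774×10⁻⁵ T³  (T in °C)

C_s ≈ 7.58 mg/L

C_s = 14.652 − 0.41022×29 + 0.007991×29² − 7.7774×10⁻⁵×29³ = 7.579 mg/L.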